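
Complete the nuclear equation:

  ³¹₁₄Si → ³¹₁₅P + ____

beta-minus particle

Conserve mass number: 31 = 31 + A, so A = 0.
Conserve atomic number: 14 = 15 + Z, so Z = -1.
A = 0 and Z = -1 is ⁰₋₁e — a beta-minus particle.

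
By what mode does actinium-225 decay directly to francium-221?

alpha decay

ΔA = 221 − 225 = -4; ΔZ = 87 − 89 = -2.
A drops by 4 and Z drops by 2 — the signature of alpha emission.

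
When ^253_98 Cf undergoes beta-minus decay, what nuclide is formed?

Beta-minus decay: mass number changes by +0, atomic number by +1.
A: 253 = 253; Z: 98 + 1 = 99.
Z = 99 is einsteinium, so the daughter is ^253_99 Es.

Es-253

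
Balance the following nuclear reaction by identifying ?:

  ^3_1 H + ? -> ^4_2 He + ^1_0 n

Conserve mass number: 3 + A = 4 + 1, so A = 2.
Conserve atomic number: 1 + Z = 2 + 0, so Z = 1.
A = 2 and Z = 1 is ^2_1 H — a deuteron.

deuteron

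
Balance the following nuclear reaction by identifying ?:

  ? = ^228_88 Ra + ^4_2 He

Th-232

Conserve mass number: A = 228 + 4, so A = 232.
Conserve atomic number: Z = 88 + 2, so Z = 90.
Z = 90 is thorium, so the species is ^232_90 Th.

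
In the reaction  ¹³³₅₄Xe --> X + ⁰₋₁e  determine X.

Cs-133

Conserve mass number: 133 = A + 0, so A = 133.
Conserve atomic number: 54 = Z − 1, so Z = 55.
Z = 55 is caesium, so the species is ¹³³₅₅Cs.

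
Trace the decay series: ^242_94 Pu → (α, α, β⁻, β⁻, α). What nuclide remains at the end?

Start: (A, Z) = (242, 94).
After α: (238, 92).
After α: (234, 90).
After β⁻: (234, 91).
After β⁻: (234, 92).
After α: (230, 90).
Z = 90 is thorium.

Th-230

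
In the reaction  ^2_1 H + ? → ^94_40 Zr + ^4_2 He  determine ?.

Nb-96

Conserve mass number: 2 + A = 94 + 4, so A = 96.
Conserve atomic number: 1 + Z = 40 + 2, so Z = 41.
Z = 41 is niobium, so the species is ^96_41 Nb.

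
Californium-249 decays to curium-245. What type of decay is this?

alpha decay

ΔA = 245 − 249 = -4; ΔZ = 96 − 98 = -2.
A drops by 4 and Z drops by 2 — the signature of alpha emission.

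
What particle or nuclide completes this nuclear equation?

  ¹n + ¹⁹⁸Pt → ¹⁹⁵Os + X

alpha particle

Conserve mass number: 1 + 198 = 195 + A, so A = 4.
Conserve atomic number: 0 + 78 = 76 + Z, so Z = 2.
A = 4 and Z = 2 is ⁴He — an alpha particle.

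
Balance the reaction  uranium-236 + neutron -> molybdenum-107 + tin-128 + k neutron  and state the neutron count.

Conserve mass number: 237 = 107 + 128 + k, so k = 237 − 235 = 2.
Check atomic number: 92 = 42 + 50 + 0 = 92. ✓

2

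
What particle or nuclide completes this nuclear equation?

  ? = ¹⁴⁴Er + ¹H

Conserve mass number: A = 144 + 1, so A = 145.
Conserve atomic number: Z = 68 + 1, so Z = 69.
Z = 69 is thulium, so the species is ¹⁴⁵Tm.

Tm-145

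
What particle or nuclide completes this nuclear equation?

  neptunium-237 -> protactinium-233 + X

Conserve mass number: 237 = 233 + A, so A = 4.
Conserve atomic number: 93 = 91 + Z, so Z = 2.
A = 4 and Z = 2 is helium-4 — an alpha particle.

alpha particle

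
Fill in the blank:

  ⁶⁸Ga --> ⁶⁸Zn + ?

Conserve mass number: 68 = 68 + A, so A = 0.
Conserve atomic number: 31 = 30 + Z, so Z = 1.
A = 0 and Z = 1 is e⁺ — a positron.

positron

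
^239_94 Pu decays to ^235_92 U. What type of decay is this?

ΔA = 235 − 239 = -4; ΔZ = 92 − 94 = -2.
A drops by 4 and Z drops by 2 — the signature of alpha emission.

alpha decay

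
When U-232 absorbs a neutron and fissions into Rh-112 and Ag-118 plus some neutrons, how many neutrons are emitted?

3

Conserve mass number: 233 = 112 + 118 + k, so k = 233 − 230 = 3.
Check atomic number: 92 = 45 + 47 + 0 = 92. ✓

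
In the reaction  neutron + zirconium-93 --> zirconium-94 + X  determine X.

gamma ray

Conserve mass number: 1 + 93 = 94 + A, so A = 0.
Conserve atomic number: 0 + 40 = 40 + Z, so Z = 0.
A = 0 and Z = 0 is γ — a gamma ray.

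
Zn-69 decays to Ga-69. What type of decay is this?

ΔA = 69 − 69 = 0; ΔZ = 31 − 30 = +1.
A is unchanged and Z rises by 1 — a neutron has become a proton (β⁻ decay).

beta-minus decay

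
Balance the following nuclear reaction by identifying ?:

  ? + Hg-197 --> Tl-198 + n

Conserve mass number: A + 197 = 198 + 1, so A = 2.
Conserve atomic number: Z + 80 = 81 + 0, so Z = 1.
A = 2 and Z = 1 is H-2 — a deuteron.

deuteron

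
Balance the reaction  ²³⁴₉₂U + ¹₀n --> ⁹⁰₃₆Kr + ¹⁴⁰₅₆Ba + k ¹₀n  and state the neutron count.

5

Conserve mass number: 235 = 90 + 140 + k, so k = 235 − 230 = 5.
Check atomic number: 92 = 36 + 56 + 0 = 92. ✓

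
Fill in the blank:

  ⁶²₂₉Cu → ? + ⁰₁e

Ni-62

Conserve mass number: 62 = A + 0, so A = 62.
Conserve atomic number: 29 = Z + 1, so Z = 28.
Z = 28 is nickel, so the species is ⁶²₂₈Ni.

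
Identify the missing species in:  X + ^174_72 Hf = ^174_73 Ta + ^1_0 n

proton

Conserve mass number: A + 174 = 174 + 1, so A = 1.
Conserve atomic number: Z + 72 = 73 + 0, so Z = 1.
A = 1 and Z = 1 is ^1_1 H — a proton.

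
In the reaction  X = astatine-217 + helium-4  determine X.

Fr-221

Conserve mass number: A = 217 + 4, so A = 221.
Conserve atomic number: Z = 85 + 2, so Z = 87.
Z = 87 is francium, so the species is francium-221.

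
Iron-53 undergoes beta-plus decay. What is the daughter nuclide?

Beta-plus decay: mass number changes by +0, atomic number by -1.
A: 53 = 53; Z: 26 − 1 = 25.
Z = 25 is manganese, so the daughter is manganese-53.

Mn-53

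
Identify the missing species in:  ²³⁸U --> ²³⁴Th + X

Conserve mass number: 238 = 234 + A, so A = 4.
Conserve atomic number: 92 = 90 + Z, so Z = 2.
A = 4 and Z = 2 is ⁴He — an alpha particle.

alpha particle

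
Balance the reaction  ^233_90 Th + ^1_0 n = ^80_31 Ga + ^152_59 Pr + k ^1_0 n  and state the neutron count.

2

Conserve mass number: 234 = 80 + 152 + k, so k = 234 − 232 = 2.
Check atomic number: 90 = 31 + 59 + 0 = 90. ✓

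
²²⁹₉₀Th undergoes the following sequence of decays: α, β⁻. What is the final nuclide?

Ac-225

Start: (A, Z) = (229, 90).
After α: (225, 88).
After β⁻: (225, 89).
Z = 89 is actinium.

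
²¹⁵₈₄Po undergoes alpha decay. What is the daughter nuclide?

Alpha decay: mass number changes by -4, atomic number by -2.
A: 215 − 4 = 211; Z: 84 − 2 = 82.
Z = 82 is lead, so the daughter is ²¹¹₈₂Pb.

Pb-211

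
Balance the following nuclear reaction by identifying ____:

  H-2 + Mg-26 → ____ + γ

Conserve mass number: 2 + 26 = A + 0, so A = 28.
Conserve atomic number: 1 + 12 = Z + 0, so Z = 13.
Z = 13 is aluminium, so the species is Al-28.

Al-28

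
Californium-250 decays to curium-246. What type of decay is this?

alpha decay

ΔA = 246 − 250 = -4; ΔZ = 96 − 98 = -2.
A drops by 4 and Z drops by 2 — the signature of alpha emission.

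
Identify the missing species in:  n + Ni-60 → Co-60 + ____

proton

Conserve mass number: 1 + 60 = 60 + A, so A = 1.
Conserve atomic number: 0 + 28 = 27 + Z, so Z = 1.
A = 1 and Z = 1 is H-1 — a proton.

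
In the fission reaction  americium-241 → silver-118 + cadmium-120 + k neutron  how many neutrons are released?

Conserve mass number: 241 = 118 + 120 + k, so k = 241 − 238 = 3.
Check atomic number: 95 = 47 + 48 + 0 = 95. ✓

3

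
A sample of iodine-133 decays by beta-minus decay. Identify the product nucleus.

Beta-minus decay: mass number changes by +0, atomic number by +1.
A: 133 = 133; Z: 53 + 1 = 54.
Z = 54 is xenon, so the daughter is xenon-133.

Xe-133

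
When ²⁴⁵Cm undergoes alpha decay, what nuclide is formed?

Alpha decay: mass number changes by -4, atomic number by -2.
A: 245 − 4 = 241; Z: 96 − 2 = 94.
Z = 94 is plutonium, so the daughter is ²⁴¹Pu.

Pu-241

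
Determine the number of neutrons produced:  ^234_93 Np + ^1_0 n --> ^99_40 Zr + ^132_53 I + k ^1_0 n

Conserve mass number: 235 = 99 + 132 + k, so k = 235 − 231 = 4.
Check atomic number: 93 = 40 + 53 + 0 = 93. ✓

4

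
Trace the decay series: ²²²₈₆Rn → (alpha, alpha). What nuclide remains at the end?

Pb-214

Start: (A, Z) = (222, 86).
After α: (218, 84).
After α: (214, 82).
Z = 82 is lead.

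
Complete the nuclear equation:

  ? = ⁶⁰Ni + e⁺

Conserve mass number: A = 60 + 0, so A = 60.
Conserve atomic number: Z = 28 + 1, so Z = 29.
Z = 29 is copper, so the species is ⁶⁰Cu.

Cu-60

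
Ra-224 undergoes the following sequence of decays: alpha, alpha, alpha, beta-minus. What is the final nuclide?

Start: (A, Z) = (224, 88).
After α: (220, 86).
After α: (216, 84).
After α: (212, 82).
After β⁻: (212, 83).
Z = 83 is bismuth.

Bi-212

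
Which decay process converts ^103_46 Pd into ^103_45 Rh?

ΔA = 103 − 103 = 0; ΔZ = 45 − 46 = -1.
A is unchanged and Z drops by 1 — a proton has become a neutron (β⁺ emission or electron capture).

beta-plus decay or electron capture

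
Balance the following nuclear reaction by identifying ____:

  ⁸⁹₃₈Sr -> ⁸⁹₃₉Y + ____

Conserve mass number: 89 = 89 + A, so A = 0.
Conserve atomic number: 38 = 39 + Z, so Z = -1.
A = 0 and Z = -1 is ⁰₋₁e — a beta-minus particle.

beta-minus particle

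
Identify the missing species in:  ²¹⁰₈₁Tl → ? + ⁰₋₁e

Conserve mass number: 210 = A + 0, so A = 210.
Conserve atomic number: 81 = Z − 1, so Z = 82.
Z = 82 is lead, so the species is ²¹⁰₈₂Pb.

Pb-210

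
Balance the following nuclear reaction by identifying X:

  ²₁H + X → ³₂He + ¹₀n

deuteron

Conserve mass number: 2 + A = 3 + 1, so A = 2.
Conserve atomic number: 1 + Z = 2 + 0, so Z = 1.
A = 2 and Z = 1 is ²₁H — a deuteron.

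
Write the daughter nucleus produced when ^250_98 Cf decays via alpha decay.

Alpha decay: mass number changes by -4, atomic number by -2.
A: 250 − 4 = 246; Z: 98 − 2 = 96.
Z = 96 is curium, so the daughter is ^246_96 Cm.

Cm-246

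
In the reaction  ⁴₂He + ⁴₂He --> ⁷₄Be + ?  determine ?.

neutron

Conserve mass number: 4 + 4 = 7 + A, so A = 1.
Conserve atomic number: 2 + 2 = 4 + Z, so Z = 0.
A = 1 and Z = 0 is ¹₀n — a neutron.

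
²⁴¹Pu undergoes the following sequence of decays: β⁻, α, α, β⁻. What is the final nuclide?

U-233

Start: (A, Z) = (241, 94).
After β⁻: (241, 95).
After α: (237, 93).
After α: (233, 91).
After β⁻: (233, 92).
Z = 92 is uranium.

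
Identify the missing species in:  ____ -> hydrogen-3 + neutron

Conserve mass number: A = 3 + 1, so A = 4.
Conserve atomic number: Z = 1 + 0, so Z = 1.
Z = 1 is hydrogen, so the species is hydrogen-4.

H-4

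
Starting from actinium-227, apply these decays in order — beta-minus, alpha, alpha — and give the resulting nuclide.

Start: (A, Z) = (227, 89).
After β⁻: (227, 90).
After α: (223, 88).
After α: (219, 86).
Z = 86 is radon.

Rn-219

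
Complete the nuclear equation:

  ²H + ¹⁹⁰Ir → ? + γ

Conserve mass number: 2 + 190 = A + 0, so A = 192.
Conserve atomic number: 1 + 77 = Z + 0, so Z = 78.
Z = 78 is platinum, so the species is ¹⁹²Pt.

Pt-192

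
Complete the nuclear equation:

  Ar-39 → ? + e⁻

K-39

Conserve mass number: 39 = A + 0, so A = 39.
Conserve atomic number: 18 = Z − 1, so Z = 19.
Z = 19 is potassium, so the species is K-39.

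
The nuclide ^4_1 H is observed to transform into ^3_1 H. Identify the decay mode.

neutron emission

ΔA = 3 − 4 = -1; ΔZ = 1 − 1 = +0.
A drops by 1 with Z unchanged — a neutron was emitted.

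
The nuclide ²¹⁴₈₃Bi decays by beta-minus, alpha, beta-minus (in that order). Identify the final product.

Start: (A, Z) = (214, 83).
After β⁻: (214, 84).
After α: (210, 82).
After β⁻: (210, 83).
Z = 83 is bismuth.

Bi-210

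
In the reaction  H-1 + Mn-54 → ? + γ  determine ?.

Conserve mass number: 1 + 54 = A + 0, so A = 55.
Conserve atomic number: 1 + 25 = Z + 0, so Z = 26.
Z = 26 is iron, so the species is Fe-55.

Fe-55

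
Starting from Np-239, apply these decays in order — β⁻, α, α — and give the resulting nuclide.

Th-231

Start: (A, Z) = (239, 93).
After β⁻: (239, 94).
After α: (235, 92).
After α: (231, 90).
Z = 90 is thorium.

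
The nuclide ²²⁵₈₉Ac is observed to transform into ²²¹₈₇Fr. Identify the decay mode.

ΔA = 221 − 225 = -4; ΔZ = 87 − 89 = -2.
A drops by 4 and Z drops by 2 — the signature of alpha emission.

alpha decay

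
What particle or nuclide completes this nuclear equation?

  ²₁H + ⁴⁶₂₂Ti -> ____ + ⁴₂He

Conserve mass number: 2 + 46 = A + 4, so A = 44.
Conserve atomic number: 1 + 22 = Z + 2, so Z = 21.
Z = 21 is scandium, so the species is ⁴⁴₂₁Sc.

Sc-44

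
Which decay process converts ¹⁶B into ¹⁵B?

neutron emission

ΔA = 15 − 16 = -1; ΔZ = 5 − 5 = +0.
A drops by 1 with Z unchanged — a neutron was emitted.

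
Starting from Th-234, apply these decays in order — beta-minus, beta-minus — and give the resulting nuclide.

Start: (A, Z) = (234, 90).
After β⁻: (234, 91).
After β⁻: (234, 92).
Z = 92 is uranium.

U-234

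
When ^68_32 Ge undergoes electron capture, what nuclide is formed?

Ga-68

Electron capture: mass number changes by +0, atomic number by -1.
A: 68 = 68; Z: 32 − 1 = 31.
Z = 31 is gallium, so the daughter is ^68_31 Ga.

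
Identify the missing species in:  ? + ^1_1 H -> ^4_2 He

triton

Conserve mass number: A + 1 = 4, so A = 3.
Conserve atomic number: Z + 1 = 2, so Z = 1.
A = 3 and Z = 1 is ^3_1 H — a triton.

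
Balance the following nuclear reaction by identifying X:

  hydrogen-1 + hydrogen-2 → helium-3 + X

Conserve mass number: 1 + 2 = 3 + A, so A = 0.
Conserve atomic number: 1 + 1 = 2 + Z, so Z = 0.
A = 0 and Z = 0 is γ — a gamma ray.

gamma ray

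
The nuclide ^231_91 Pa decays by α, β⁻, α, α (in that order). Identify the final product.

Rn-219

Start: (A, Z) = (231, 91).
After α: (227, 89).
After β⁻: (227, 90).
After α: (223, 88).
After α: (219, 86).
Z = 86 is radon.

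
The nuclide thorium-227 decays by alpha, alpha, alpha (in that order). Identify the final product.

Start: (A, Z) = (227, 90).
After α: (223, 88).
After α: (219, 86).
After α: (215, 84).
Z = 84 is polonium.

Po-215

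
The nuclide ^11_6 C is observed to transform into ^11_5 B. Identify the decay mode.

beta-plus decay or electron capture

ΔA = 11 − 11 = 0; ΔZ = 5 − 6 = -1.
A is unchanged and Z drops by 1 — a proton has become a neutron (β⁺ emission or electron capture).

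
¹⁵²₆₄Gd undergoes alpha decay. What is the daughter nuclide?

Sm-148

Alpha decay: mass number changes by -4, atomic number by -2.
A: 152 − 4 = 148; Z: 64 − 2 = 62.
Z = 62 is samarium, so the daughter is ¹⁴⁸₆₂Sm.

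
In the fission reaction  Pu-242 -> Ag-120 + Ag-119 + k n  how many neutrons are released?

3

Conserve mass number: 242 = 120 + 119 + k, so k = 242 − 239 = 3.
Check atomic number: 94 = 47 + 47 + 0 = 94. ✓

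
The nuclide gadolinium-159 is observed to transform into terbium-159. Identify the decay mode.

ΔA = 159 − 159 = 0; ΔZ = 65 − 64 = +1.
A is unchanged and Z rises by 1 — a neutron has become a proton (β⁻ decay).

beta-minus decay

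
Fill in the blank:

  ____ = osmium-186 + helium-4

Conserve mass number: A = 186 + 4, so A = 190.
Conserve atomic number: Z = 76 + 2, so Z = 78.
Z = 78 is platinum, so the species is platinum-190.

Pt-190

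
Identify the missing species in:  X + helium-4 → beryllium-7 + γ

Conserve mass number: A + 4 = 7 + 0, so A = 3.
Conserve atomic number: Z + 2 = 4 + 0, so Z = 2.
Z = 2 is helium, so the species is helium-3.

He-3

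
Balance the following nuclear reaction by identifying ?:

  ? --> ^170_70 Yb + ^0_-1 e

Conserve mass number: A = 170 + 0, so A = 170.
Conserve atomic number: Z = 70 − 1, so Z = 69.
Z = 69 is thulium, so the species is ^170_69 Tm.

Tm-170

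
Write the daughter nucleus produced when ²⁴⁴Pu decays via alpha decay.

Alpha decay: mass number changes by -4, atomic number by -2.
A: 244 − 4 = 240; Z: 94 − 2 = 92.
Z = 92 is uranium, so the daughter is ²⁴⁰U.

U-240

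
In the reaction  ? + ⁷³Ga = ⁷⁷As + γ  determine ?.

Conserve mass number: A + 73 = 77 + 0, so A = 4.
Conserve atomic number: Z + 31 = 33 + 0, so Z = 2.
A = 4 and Z = 2 is ⁴He — an alpha particle.

alpha particle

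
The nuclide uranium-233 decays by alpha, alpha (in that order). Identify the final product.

Ra-225

Start: (A, Z) = (233, 92).
After α: (229, 90).
After α: (225, 88).
Z = 88 is radium.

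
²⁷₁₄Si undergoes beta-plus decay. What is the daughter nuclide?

Al-27

Beta-plus decay: mass number changes by +0, atomic number by -1.
A: 27 = 27; Z: 14 − 1 = 13.
Z = 13 is aluminium, so the daughter is ²⁷₁₃Al.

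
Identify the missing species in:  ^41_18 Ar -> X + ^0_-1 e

K-41

Conserve mass number: 41 = A + 0, so A = 41.
Conserve atomic number: 18 = Z − 1, so Z = 19.
Z = 19 is potassium, so the species is ^41_19 K.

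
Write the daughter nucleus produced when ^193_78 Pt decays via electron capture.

Electron capture: mass number changes by +0, atomic number by -1.
A: 193 = 193; Z: 78 − 1 = 77.
Z = 77 is iridium, so the daughter is ^193_77 Ir.

Ir-193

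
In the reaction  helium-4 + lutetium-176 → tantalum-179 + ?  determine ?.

Conserve mass number: 4 + 176 = 179 + A, so A = 1.
Conserve atomic number: 2 + 71 = 73 + Z, so Z = 0.
A = 1 and Z = 0 is neutron — a neutron.

neutron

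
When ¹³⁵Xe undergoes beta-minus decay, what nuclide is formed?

Cs-135

Beta-minus decay: mass number changes by +0, atomic number by +1.
A: 135 = 135; Z: 54 + 1 = 55.
Z = 55 is caesium, so the daughter is ¹³⁵Cs.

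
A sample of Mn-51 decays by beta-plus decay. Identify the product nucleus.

Cr-51

Beta-plus decay: mass number changes by +0, atomic number by -1.
A: 51 = 51; Z: 25 − 1 = 24.
Z = 24 is chromium, so the daughter is Cr-51.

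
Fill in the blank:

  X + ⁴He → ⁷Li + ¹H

alpha particle

Conserve mass number: A + 4 = 7 + 1, so A = 4.
Conserve atomic number: Z + 2 = 3 + 1, so Z = 2.
A = 4 and Z = 2 is ⁴He — an alpha particle.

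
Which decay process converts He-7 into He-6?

neutron emission

ΔA = 6 − 7 = -1; ΔZ = 2 − 2 = +0.
A drops by 1 with Z unchanged — a neutron was emitted.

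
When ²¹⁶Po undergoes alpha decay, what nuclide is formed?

Alpha decay: mass number changes by -4, atomic number by -2.
A: 216 − 4 = 212; Z: 84 − 2 = 82.
Z = 82 is lead, so the daughter is ²¹²Pb.

Pb-212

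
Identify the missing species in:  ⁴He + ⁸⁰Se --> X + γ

Kr-84

Conserve mass number: 4 + 80 = A + 0, so A = 84.
Conserve atomic number: 2 + 34 = Z + 0, so Z = 36.
Z = 36 is krypton, so the species is ⁸⁴Kr.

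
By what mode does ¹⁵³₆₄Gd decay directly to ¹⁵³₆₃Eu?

ΔA = 153 − 153 = 0; ΔZ = 63 − 64 = -1.
A is unchanged and Z drops by 1 — a proton has become a neutron (β⁺ emission or electron capture).

beta-plus decay or electron capture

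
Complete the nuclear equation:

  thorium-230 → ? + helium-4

Ra-226

Conserve mass number: 230 = A + 4, so A = 226.
Conserve atomic number: 90 = Z + 2, so Z = 88.
Z = 88 is radium, so the species is radium-226.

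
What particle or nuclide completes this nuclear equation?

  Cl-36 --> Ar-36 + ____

beta-minus particle

Conserve mass number: 36 = 36 + A, so A = 0.
Conserve atomic number: 17 = 18 + Z, so Z = -1.
A = 0 and Z = -1 is e⁻ — a beta-minus particle.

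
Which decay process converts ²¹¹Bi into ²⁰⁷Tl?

ΔA = 207 − 211 = -4; ΔZ = 81 − 83 = -2.
A drops by 4 and Z drops by 2 — the signature of alpha emission.

alpha decay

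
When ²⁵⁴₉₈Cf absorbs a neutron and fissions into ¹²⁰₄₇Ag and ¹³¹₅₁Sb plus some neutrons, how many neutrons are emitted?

4

Conserve mass number: 255 = 120 + 131 + k, so k = 255 − 251 = 4.
Check atomic number: 98 = 47 + 51 + 0 = 98. ✓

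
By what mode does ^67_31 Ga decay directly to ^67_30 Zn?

beta-plus decay or electron capture

ΔA = 67 − 67 = 0; ΔZ = 30 − 31 = -1.
A is unchanged and Z drops by 1 — a proton has become a neutron (β⁺ emission or electron capture).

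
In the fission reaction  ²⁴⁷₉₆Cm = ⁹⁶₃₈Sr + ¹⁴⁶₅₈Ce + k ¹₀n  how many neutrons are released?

Conserve mass number: 247 = 96 + 146 + k, so k = 247 − 242 = 5.
Check atomic number: 96 = 38 + 58 + 0 = 96. ✓

5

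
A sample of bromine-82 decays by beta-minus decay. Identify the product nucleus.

Beta-minus decay: mass number changes by +0, atomic number by +1.
A: 82 = 82; Z: 35 + 1 = 36.
Z = 36 is krypton, so the daughter is krypton-82.

Kr-82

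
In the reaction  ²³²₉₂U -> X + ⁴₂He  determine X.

Conserve mass number: 232 = A + 4, so A = 228.
Conserve atomic number: 92 = Z + 2, so Z = 90.
Z = 90 is thorium, so the species is ²²⁸₉₀Th.

Th-228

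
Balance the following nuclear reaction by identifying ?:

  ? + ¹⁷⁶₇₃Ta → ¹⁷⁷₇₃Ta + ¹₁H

Conserve mass number: A + 176 = 177 + 1, so A = 2.
Conserve atomic number: Z + 73 = 73 + 1, so Z = 1.
A = 2 and Z = 1 is ²₁H — a deuteron.

deuteron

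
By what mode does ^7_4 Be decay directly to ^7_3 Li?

beta-plus decay or electron capture

ΔA = 7 − 7 = 0; ΔZ = 3 − 4 = -1.
A is unchanged and Z drops by 1 — a proton has become a neutron (β⁺ emission or electron capture).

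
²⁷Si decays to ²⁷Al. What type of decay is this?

beta-plus decay or electron capture

ΔA = 27 − 27 = 0; ΔZ = 13 − 14 = -1.
A is unchanged and Z drops by 1 — a proton has become a neutron (β⁺ emission or electron capture).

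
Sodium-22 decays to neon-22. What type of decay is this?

beta-plus decay or electron capture

ΔA = 22 − 22 = 0; ΔZ = 10 − 11 = -1.
A is unchanged and Z drops by 1 — a proton has become a neutron (β⁺ emission or electron capture).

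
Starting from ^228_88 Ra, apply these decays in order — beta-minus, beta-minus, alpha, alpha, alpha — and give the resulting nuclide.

Start: (A, Z) = (228, 88).
After β⁻: (228, 89).
After β⁻: (228, 90).
After α: (224, 88).
After α: (220, 86).
After α: (216, 84).
Z = 84 is polonium.

Po-216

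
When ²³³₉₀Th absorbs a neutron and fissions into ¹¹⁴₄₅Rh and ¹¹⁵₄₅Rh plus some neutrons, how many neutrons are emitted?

5

Conserve mass number: 234 = 114 + 115 + k, so k = 234 − 229 = 5.
Check atomic number: 90 = 45 + 45 + 0 = 90. ✓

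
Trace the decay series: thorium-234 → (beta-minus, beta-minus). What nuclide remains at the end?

U-234

Start: (A, Z) = (234, 90).
After β⁻: (234, 91).
After β⁻: (234, 92).
Z = 92 is uranium.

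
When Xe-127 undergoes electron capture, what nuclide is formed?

Electron capture: mass number changes by +0, atomic number by -1.
A: 127 = 127; Z: 54 − 1 = 53.
Z = 53 is iodine, so the daughter is I-127.

I-127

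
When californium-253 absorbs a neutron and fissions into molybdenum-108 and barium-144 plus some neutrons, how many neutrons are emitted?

2

Conserve mass number: 254 = 108 + 144 + k, so k = 254 − 252 = 2.
Check atomic number: 98 = 42 + 56 + 0 = 98. ✓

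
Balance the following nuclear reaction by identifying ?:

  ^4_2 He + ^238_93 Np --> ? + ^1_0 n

Am-241

Conserve mass number: 4 + 238 = A + 1, so A = 241.
Conserve atomic number: 2 + 93 = Z + 0, so Z = 95.
Z = 95 is americium, so the species is ^241_95 Am.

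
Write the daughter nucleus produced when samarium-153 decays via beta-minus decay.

Eu-153

Beta-minus decay: mass number changes by +0, atomic number by +1.
A: 153 = 153; Z: 62 + 1 = 63.
Z = 63 is europium, so the daughter is europium-153.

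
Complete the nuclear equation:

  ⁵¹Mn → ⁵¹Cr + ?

Conserve mass number: 51 = 51 + A, so A = 0.
Conserve atomic number: 25 = 24 + Z, so Z = 1.
A = 0 and Z = 1 is e⁺ — a positron.

positron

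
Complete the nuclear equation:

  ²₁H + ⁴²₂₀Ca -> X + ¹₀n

Sc-43

Conserve mass number: 2 + 42 = A + 1, so A = 43.
Conserve atomic number: 1 + 20 = Z + 0, so Z = 21.
Z = 21 is scandium, so the species is ⁴³₂₁Sc.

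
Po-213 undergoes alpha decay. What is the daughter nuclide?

Pb-209

Alpha decay: mass number changes by -4, atomic number by -2.
A: 213 − 4 = 209; Z: 84 − 2 = 82.
Z = 82 is lead, so the daughter is Pb-209.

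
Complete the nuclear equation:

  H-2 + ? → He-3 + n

deuteron

Conserve mass number: 2 + A = 3 + 1, so A = 2.
Conserve atomic number: 1 + Z = 2 + 0, so Z = 1.
A = 2 and Z = 1 is H-2 — a deuteron.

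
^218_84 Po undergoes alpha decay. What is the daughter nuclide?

Alpha decay: mass number changes by -4, atomic number by -2.
A: 218 − 4 = 214; Z: 84 − 2 = 82.
Z = 82 is lead, so the daughter is ^214_82 Pb.

Pb-214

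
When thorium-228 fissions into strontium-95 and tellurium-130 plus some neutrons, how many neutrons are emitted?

Conserve mass number: 228 = 95 + 130 + k, so k = 228 − 225 = 3.
Check atomic number: 90 = 38 + 52 + 0 = 90. ✓

3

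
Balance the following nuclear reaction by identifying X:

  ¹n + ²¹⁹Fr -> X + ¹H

Rn-219

Conserve mass number: 1 + 219 = A + 1, so A = 219.
Conserve atomic number: 0 + 87 = Z + 1, so Z = 86.
Z = 86 is radon, so the species is ²¹⁹Rn.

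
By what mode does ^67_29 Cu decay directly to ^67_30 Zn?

ΔA = 67 − 67 = 0; ΔZ = 30 − 29 = +1.
A is unchanged and Z rises by 1 — a neutron has become a proton (β⁻ decay).

beta-minus decay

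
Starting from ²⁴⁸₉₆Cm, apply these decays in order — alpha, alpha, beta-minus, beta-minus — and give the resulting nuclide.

Pu-240

Start: (A, Z) = (248, 96).
After α: (244, 94).
After α: (240, 92).
After β⁻: (240, 93).
After β⁻: (240, 94).
Z = 94 is plutonium.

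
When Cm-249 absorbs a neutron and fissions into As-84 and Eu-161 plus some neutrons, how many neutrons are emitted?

Conserve mass number: 250 = 84 + 161 + k, so k = 250 − 245 = 5.
Check atomic number: 96 = 33 + 63 + 0 = 96. ✓

5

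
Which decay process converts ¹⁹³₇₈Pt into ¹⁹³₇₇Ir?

ΔA = 193 − 193 = 0; ΔZ = 77 − 78 = -1.
A is unchanged and Z drops by 1 — a proton has become a neutron (β⁺ emission or electron capture).

beta-plus decay or electron capture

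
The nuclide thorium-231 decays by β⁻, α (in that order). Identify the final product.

Ac-227

Start: (A, Z) = (231, 90).
After β⁻: (231, 91).
After α: (227, 89).
Z = 89 is actinium.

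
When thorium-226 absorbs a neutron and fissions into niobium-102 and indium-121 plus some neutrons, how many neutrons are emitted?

4

Conserve mass number: 227 = 102 + 121 + k, so k = 227 − 223 = 4.
Check atomic number: 90 = 41 + 49 + 0 = 90. ✓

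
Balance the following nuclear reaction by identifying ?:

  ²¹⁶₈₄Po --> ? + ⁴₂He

Pb-212

Conserve mass number: 216 = A + 4, so A = 212.
Conserve atomic number: 84 = Z + 2, so Z = 82.
Z = 82 is lead, so the species is ²¹²₈₂Pb.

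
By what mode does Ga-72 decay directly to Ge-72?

ΔA = 72 − 72 = 0; ΔZ = 32 − 31 = +1.
A is unchanged and Z rises by 1 — a neutron has become a proton (β⁻ decay).

beta-minus decay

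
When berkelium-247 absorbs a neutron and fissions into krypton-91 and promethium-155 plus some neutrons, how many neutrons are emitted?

2

Conserve mass number: 248 = 91 + 155 + k, so k = 248 − 246 = 2.
Check atomic number: 97 = 36 + 61 + 0 = 97. ✓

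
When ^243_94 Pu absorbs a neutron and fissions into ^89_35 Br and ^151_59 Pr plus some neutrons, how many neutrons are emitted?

Conserve mass number: 244 = 89 + 151 + k, so k = 244 − 240 = 4.
Check atomic number: 94 = 35 + 59 + 0 = 94. ✓

4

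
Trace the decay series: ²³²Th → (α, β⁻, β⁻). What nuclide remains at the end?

Th-228

Start: (A, Z) = (232, 90).
After α: (228, 88).
After β⁻: (228, 89).
After β⁻: (228, 90).
Z = 90 is thorium.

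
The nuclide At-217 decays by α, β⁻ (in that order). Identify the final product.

Start: (A, Z) = (217, 85).
After α: (213, 83).
After β⁻: (213, 84).
Z = 84 is polonium.

Po-213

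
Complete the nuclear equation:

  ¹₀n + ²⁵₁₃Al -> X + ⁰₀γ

Conserve mass number: 1 + 25 = A + 0, so A = 26.
Conserve atomic number: 0 + 13 = Z + 0, so Z = 13.
Z = 13 is aluminium, so the species is ²⁶₁₃Al.

Al-26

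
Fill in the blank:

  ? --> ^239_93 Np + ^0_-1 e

Conserve mass number: A = 239 + 0, so A = 239.
Conserve atomic number: Z = 93 − 1, so Z = 92.
Z = 92 is uranium, so the species is ^239_92 U.

U-239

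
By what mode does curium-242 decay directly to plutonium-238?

alpha decay

ΔA = 238 − 242 = -4; ΔZ = 94 − 96 = -2.
A drops by 4 and Z drops by 2 — the signature of alpha emission.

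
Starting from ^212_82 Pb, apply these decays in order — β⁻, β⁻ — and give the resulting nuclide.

Start: (A, Z) = (212, 82).
After β⁻: (212, 83).
After β⁻: (212, 84).
Z = 84 is polonium.

Po-212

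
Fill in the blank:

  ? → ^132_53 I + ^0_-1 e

Conserve mass number: A = 132 + 0, so A = 132.
Conserve atomic number: Z = 53 − 1, so Z = 52.
Z = 52 is tellurium, so the species is ^132_52 Te.

Te-132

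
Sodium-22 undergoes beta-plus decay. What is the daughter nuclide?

Ne-22

Beta-plus decay: mass number changes by +0, atomic number by -1.
A: 22 = 22; Z: 11 − 1 = 10.
Z = 10 is neon, so the daughter is neon-22.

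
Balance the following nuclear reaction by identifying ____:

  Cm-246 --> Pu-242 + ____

alpha particle

Conserve mass number: 246 = 242 + A, so A = 4.
Conserve atomic number: 96 = 94 + Z, so Z = 2.
A = 4 and Z = 2 is He-4 — an alpha particle.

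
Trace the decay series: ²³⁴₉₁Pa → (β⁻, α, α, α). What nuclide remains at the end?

Start: (A, Z) = (234, 91).
After β⁻: (234, 92).
After α: (230, 90).
After α: (226, 88).
After α: (222, 86).
Z = 86 is radon.

Rn-222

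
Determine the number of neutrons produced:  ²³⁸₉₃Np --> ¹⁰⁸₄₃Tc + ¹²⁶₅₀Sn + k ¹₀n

Conserve mass number: 238 = 108 + 126 + k, so k = 238 − 234 = 4.
Check atomic number: 93 = 43 + 50 + 0 = 93. ✓

4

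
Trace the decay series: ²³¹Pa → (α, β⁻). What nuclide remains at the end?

Th-227

Start: (A, Z) = (231, 91).
After α: (227, 89).
After β⁻: (227, 90).
Z = 90 is thorium.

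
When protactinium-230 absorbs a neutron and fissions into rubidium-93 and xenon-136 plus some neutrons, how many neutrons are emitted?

2

Conserve mass number: 231 = 93 + 136 + k, so k = 231 − 229 = 2.
Check atomic number: 91 = 37 + 54 + 0 = 91. ✓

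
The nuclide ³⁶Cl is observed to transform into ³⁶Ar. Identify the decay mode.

ΔA = 36 − 36 = 0; ΔZ = 18 − 17 = +1.
A is unchanged and Z rises by 1 — a neutron has become a proton (β⁻ decay).

beta-minus decay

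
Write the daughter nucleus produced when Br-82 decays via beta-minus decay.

Beta-minus decay: mass number changes by +0, atomic number by +1.
A: 82 = 82; Z: 35 + 1 = 36.
Z = 36 is krypton, so the daughter is Kr-82.

Kr-82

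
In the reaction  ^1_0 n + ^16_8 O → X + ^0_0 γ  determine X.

Conserve mass number: 1 + 16 = A + 0, so A = 17.
Conserve atomic number: 0 + 8 = Z + 0, so Z = 8.
Z = 8 is oxygen, so the species is ^17_8 O.

O-17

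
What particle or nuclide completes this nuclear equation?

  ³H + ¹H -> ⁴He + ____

gamma ray

Conserve mass number: 3 + 1 = 4 + A, so A = 0.
Conserve atomic number: 1 + 1 = 2 + Z, so Z = 0.
A = 0 and Z = 0 is γ — a gamma ray.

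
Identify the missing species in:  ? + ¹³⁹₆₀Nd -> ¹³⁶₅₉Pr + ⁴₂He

proton

Conserve mass number: A + 139 = 136 + 4, so A = 1.
Conserve atomic number: Z + 60 = 59 + 2, so Z = 1.
A = 1 and Z = 1 is ¹₁H — a proton.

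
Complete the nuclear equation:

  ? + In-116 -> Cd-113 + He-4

Conserve mass number: A + 116 = 113 + 4, so A = 1.
Conserve atomic number: Z + 49 = 48 + 2, so Z = 1.
A = 1 and Z = 1 is H-1 — a proton.

proton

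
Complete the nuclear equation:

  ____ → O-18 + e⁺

Conserve mass number: A = 18 + 0, so A = 18.
Conserve atomic number: Z = 8 + 1, so Z = 9.
Z = 9 is fluorine, so the species is F-18.

F-18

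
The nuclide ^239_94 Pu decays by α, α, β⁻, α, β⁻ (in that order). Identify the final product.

Start: (A, Z) = (239, 94).
After α: (235, 92).
After α: (231, 90).
After β⁻: (231, 91).
After α: (227, 89).
After β⁻: (227, 90).
Z = 90 is thorium.

Th-227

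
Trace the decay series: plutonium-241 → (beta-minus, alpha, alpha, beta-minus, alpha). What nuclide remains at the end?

Start: (A, Z) = (241, 94).
After β⁻: (241, 95).
After α: (237, 93).
After α: (233, 91).
After β⁻: (233, 92).
After α: (229, 90).
Z = 90 is thorium.

Th-229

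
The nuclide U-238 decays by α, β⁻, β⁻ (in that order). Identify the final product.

Start: (A, Z) = (238, 92).
After α: (234, 90).
After β⁻: (234, 91).
After β⁻: (234, 92).
Z = 92 is uranium.

U-234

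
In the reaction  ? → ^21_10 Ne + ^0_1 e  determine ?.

Na-21

Conserve mass number: A = 21 + 0, so A = 21.
Conserve atomic number: Z = 10 + 1, so Z = 11.
Z = 11 is sodium, so the species is ^21_11 Na.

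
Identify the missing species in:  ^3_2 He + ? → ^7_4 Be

alpha particle

Conserve mass number: 3 + A = 7, so A = 4.
Conserve atomic number: 2 + Z = 4, so Z = 2.
A = 4 and Z = 2 is ^4_2 He — an alpha particle.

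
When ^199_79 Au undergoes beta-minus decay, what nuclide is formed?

Hg-199

Beta-minus decay: mass number changes by +0, atomic number by +1.
A: 199 = 199; Z: 79 + 1 = 80.
Z = 80 is mercury, so the daughter is ^199_80 Hg.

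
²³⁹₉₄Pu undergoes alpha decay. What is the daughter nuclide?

U-235

Alpha decay: mass number changes by -4, atomic number by -2.
A: 239 − 4 = 235; Z: 94 − 2 = 92.
Z = 92 is uranium, so the daughter is ²³⁵₉₂U.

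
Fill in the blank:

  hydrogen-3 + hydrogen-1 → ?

Conserve mass number: 3 + 1 = A, so A = 4.
Conserve atomic number: 1 + 1 = Z, so Z = 2.
A = 4 and Z = 2 is helium-4 — an alpha particle.

He-4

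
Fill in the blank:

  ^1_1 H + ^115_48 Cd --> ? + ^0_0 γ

In-116

Conserve mass number: 1 + 115 = A + 0, so A = 116.
Conserve atomic number: 1 + 48 = Z + 0, so Z = 49.
Z = 49 is indium, so the species is ^116_49 In.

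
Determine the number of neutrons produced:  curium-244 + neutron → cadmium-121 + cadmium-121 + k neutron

3

Conserve mass number: 245 = 121 + 121 + k, so k = 245 − 242 = 3.
Check atomic number: 96 = 48 + 48 + 0 = 96. ✓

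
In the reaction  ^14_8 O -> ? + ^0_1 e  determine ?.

Conserve mass number: 14 = A + 0, so A = 14.
Conserve atomic number: 8 = Z + 1, so Z = 7.
Z = 7 is nitrogen, so the species is ^14_7 N.

N-14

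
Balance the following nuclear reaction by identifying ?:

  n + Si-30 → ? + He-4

Mg-27

Conserve mass number: 1 + 30 = A + 4, so A = 27.
Conserve atomic number: 0 + 14 = Z + 2, so Z = 12.
Z = 12 is magnesium, so the species is Mg-27.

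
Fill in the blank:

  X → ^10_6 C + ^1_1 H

N-11

Conserve mass number: A = 10 + 1, so A = 11.
Conserve atomic number: Z = 6 + 1, so Z = 7.
Z = 7 is nitrogen, so the species is ^11_7 N.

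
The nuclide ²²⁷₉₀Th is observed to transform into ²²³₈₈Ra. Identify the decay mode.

alpha decay

ΔA = 223 − 227 = -4; ΔZ = 88 − 90 = -2.
A drops by 4 and Z drops by 2 — the signature of alpha emission.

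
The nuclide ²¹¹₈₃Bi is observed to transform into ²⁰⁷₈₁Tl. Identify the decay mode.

ΔA = 207 − 211 = -4; ΔZ = 81 − 83 = -2.
A drops by 4 and Z drops by 2 — the signature of alpha emission.

alpha decay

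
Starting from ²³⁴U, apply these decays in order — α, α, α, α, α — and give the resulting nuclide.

Start: (A, Z) = (234, 92).
After α: (230, 90).
After α: (226, 88).
After α: (222, 86).
After α: (218, 84).
After α: (214, 82).
Z = 82 is lead.

Pb-214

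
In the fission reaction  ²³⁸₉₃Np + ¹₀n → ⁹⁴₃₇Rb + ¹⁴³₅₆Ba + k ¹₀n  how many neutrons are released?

Conserve mass number: 239 = 94 + 143 + k, so k = 239 − 237 = 2.
Check atomic number: 93 = 37 + 56 + 0 = 93. ✓

2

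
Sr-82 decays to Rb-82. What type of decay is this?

beta-plus decay or electron capture

ΔA = 82 − 82 = 0; ΔZ = 37 − 38 = -1.
A is unchanged and Z drops by 1 — a proton has become a neutron (β⁺ emission or electron capture).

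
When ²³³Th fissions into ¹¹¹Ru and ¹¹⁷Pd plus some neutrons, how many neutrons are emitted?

5

Conserve mass number: 233 = 111 + 117 + k, so k = 233 − 228 = 5.
Check atomic number: 90 = 44 + 46 + 0 = 90. ✓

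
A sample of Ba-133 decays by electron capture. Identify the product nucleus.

Cs-133

Electron capture: mass number changes by +0, atomic number by -1.
A: 133 = 133; Z: 56 − 1 = 55.
Z = 55 is caesium, so the daughter is Cs-133.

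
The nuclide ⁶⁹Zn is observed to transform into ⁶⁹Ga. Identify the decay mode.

ΔA = 69 − 69 = 0; ΔZ = 31 − 30 = +1.
A is unchanged and Z rises by 1 — a neutron has become a proton (β⁻ decay).

beta-minus decay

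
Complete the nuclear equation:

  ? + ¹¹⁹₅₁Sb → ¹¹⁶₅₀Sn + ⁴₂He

Conserve mass number: A + 119 = 116 + 4, so A = 1.
Conserve atomic number: Z + 51 = 50 + 2, so Z = 1.
A = 1 and Z = 1 is ¹₁H — a proton.

proton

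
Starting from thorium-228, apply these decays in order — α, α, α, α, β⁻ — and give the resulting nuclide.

Start: (A, Z) = (228, 90).
After α: (224, 88).
After α: (220, 86).
After α: (216, 84).
After α: (212, 82).
After β⁻: (212, 83).
Z = 83 is bismuth.

Bi-212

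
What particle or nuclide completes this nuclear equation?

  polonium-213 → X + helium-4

Pb-209

Conserve mass number: 213 = A + 4, so A = 209.
Conserve atomic number: 84 = Z + 2, so Z = 82.
Z = 82 is lead, so the species is lead-209.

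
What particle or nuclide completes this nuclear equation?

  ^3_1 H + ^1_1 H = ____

Conserve mass number: 3 + 1 = A, so A = 4.
Conserve atomic number: 1 + 1 = Z, so Z = 2.
A = 4 and Z = 2 is ^4_2 He — an alpha particle.

He-4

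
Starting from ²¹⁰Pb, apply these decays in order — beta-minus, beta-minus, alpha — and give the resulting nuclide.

Start: (A, Z) = (210, 82).
After β⁻: (210, 83).
After β⁻: (210, 84).
After α: (206, 82).
Z = 82 is lead.

Pb-206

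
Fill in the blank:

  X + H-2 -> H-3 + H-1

Conserve mass number: A + 2 = 3 + 1, so A = 2.
Conserve atomic number: Z + 1 = 1 + 1, so Z = 1.
A = 2 and Z = 1 is H-2 — a deuteron.

deuteron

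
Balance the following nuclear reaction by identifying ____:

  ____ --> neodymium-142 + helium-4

Conserve mass number: A = 142 + 4, so A = 146.
Conserve atomic number: Z = 60 + 2, so Z = 62.
Z = 62 is samarium, so the species is samarium-146.

Sm-146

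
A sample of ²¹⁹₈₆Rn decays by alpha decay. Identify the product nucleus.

Po-215

Alpha decay: mass number changes by -4, atomic number by -2.
A: 219 − 4 = 215; Z: 86 − 2 = 84.
Z = 84 is polonium, so the daughter is ²¹⁵₈₄Po.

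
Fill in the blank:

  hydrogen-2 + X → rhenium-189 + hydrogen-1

Re-188

Conserve mass number: 2 + A = 189 + 1, so A = 188.
Conserve atomic number: 1 + Z = 75 + 1, so Z = 75.
Z = 75 is rhenium, so the species is rhenium-188.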